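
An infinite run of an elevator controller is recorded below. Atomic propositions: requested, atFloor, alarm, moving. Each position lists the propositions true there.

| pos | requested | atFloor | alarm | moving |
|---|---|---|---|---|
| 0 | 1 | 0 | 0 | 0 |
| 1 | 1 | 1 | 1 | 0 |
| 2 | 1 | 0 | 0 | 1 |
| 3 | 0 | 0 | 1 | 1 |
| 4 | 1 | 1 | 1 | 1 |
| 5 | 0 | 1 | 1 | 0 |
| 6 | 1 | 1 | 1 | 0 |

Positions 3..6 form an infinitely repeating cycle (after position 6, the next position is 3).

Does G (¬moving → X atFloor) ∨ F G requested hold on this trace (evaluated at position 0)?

No

¬moving → X atFloor must hold at every position from 0 onward. It fails at position 1, so G (¬moving → X atFloor) is false.
Positions where ¬moving holds: 0, 1, 5, 6.
Check X atFloor at each: 0→ok, 1→fails, 5→ok, 6→fails.
G requested is false at every position 0..6, so it never becomes true and F G requested fails.
At position 0: G (¬moving → X atFloor) is false; F G requested is false; so G (¬moving → X atFloor) ∨ F G requested is false.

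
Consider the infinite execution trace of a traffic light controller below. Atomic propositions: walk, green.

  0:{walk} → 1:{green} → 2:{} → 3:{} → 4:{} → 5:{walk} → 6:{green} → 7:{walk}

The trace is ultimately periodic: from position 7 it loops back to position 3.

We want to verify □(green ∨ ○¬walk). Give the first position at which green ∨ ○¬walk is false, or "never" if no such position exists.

Check green ∨ ○¬walk at each position in order: 0 ✓, 1 ✓, 2 ✓, 3 ✓.
At position 4 the labels are {} and the next position 5 has {walk}, so green ∨ ○¬walk is false there. This is the first violation.

4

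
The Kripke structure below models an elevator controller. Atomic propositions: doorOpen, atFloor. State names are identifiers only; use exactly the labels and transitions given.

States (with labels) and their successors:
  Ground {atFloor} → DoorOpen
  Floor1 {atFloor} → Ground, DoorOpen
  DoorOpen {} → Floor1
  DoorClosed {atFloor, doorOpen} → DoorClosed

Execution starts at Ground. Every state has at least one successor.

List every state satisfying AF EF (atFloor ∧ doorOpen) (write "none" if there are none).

{DoorClosed}

States satisfying EF (atFloor ∧ doorOpen): {DoorClosed}.
States satisfying AF EF (atFloor ∧ doorOpen): {DoorClosed}.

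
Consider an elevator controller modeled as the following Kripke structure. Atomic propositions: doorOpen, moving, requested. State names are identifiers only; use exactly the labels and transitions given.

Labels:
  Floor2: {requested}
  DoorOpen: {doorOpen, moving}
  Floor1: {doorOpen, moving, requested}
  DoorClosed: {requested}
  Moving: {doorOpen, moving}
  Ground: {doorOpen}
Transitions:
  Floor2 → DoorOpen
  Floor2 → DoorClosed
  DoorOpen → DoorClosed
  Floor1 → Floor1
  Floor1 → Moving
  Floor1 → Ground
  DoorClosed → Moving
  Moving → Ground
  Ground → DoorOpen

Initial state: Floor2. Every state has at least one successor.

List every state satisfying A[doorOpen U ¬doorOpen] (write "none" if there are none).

{Floor2, DoorOpen, DoorClosed, Moving, Ground}

States satisfying doorOpen: {DoorOpen, Floor1, Moving, Ground}.
States satisfying ¬doorOpen: {Floor2, DoorClosed}.
States satisfying A[doorOpen U ¬doorOpen]: {Floor2, DoorOpen, DoorClosed, Moving, Ground}.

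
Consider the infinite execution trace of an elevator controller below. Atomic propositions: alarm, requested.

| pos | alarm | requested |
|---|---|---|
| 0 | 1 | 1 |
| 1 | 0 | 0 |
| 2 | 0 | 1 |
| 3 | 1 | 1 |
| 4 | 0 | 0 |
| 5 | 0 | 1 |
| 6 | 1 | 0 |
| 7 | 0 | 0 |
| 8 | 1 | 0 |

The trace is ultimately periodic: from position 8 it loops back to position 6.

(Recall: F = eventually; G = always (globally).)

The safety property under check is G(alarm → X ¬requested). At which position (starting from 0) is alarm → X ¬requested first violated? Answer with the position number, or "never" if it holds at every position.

never

alarm → X ¬requested holds at every position 0..8, and those are all the positions the trace ever visits, so the invariant G(alarm → X ¬requested) is never violated.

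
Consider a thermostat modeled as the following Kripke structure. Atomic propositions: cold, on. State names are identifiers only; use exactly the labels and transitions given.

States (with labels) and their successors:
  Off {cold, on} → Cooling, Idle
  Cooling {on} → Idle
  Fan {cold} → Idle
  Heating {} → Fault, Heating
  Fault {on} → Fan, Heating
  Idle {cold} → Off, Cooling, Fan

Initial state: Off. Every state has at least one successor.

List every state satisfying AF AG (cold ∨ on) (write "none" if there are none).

{Off, Cooling, Fan, Idle}

States satisfying AG (cold ∨ on): {Off, Cooling, Fan, Idle}.
States satisfying AF AG (cold ∨ on): {Off, Cooling, Fan, Idle}.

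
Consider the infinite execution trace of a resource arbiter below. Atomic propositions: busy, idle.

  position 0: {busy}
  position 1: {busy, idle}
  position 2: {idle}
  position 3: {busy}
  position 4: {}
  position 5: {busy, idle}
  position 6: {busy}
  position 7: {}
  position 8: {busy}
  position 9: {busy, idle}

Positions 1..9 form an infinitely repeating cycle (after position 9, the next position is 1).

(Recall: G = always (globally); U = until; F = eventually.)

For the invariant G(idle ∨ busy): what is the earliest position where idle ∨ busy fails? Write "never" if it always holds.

Check idle ∨ busy at each position in order: 0 ✓, 1 ✓, 2 ✓, 3 ✓.
At position 4 the labels are {}, so idle ∨ busy is false there. This is the first violation.

4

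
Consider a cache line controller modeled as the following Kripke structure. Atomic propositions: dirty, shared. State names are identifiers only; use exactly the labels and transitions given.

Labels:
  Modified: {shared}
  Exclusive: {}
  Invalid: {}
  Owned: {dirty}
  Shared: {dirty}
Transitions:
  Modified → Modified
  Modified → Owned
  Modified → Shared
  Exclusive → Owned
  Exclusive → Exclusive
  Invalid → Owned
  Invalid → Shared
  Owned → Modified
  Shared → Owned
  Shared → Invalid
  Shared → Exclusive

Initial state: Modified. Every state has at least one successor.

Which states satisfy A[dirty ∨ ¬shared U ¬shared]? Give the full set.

States satisfying dirty ∨ ¬shared: {Exclusive, Invalid, Owned, Shared}.
States satisfying ¬shared: {Exclusive, Invalid, Owned, Shared}.
States satisfying A[dirty ∨ ¬shared U ¬shared]: {Exclusive, Invalid, Owned, Shared}.

{Exclusive, Invalid, Owned, Shared}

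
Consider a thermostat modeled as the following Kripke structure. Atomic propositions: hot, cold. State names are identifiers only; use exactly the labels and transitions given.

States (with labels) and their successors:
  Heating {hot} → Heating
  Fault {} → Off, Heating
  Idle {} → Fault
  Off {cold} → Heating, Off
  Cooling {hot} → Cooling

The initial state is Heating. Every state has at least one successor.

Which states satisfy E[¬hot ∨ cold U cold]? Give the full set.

States satisfying ¬hot ∨ cold: {Fault, Idle, Off}.
States satisfying cold: {Off}.
States satisfying E[¬hot ∨ cold U cold]: {Fault, Idle, Off}.

{Fault, Idle, Off}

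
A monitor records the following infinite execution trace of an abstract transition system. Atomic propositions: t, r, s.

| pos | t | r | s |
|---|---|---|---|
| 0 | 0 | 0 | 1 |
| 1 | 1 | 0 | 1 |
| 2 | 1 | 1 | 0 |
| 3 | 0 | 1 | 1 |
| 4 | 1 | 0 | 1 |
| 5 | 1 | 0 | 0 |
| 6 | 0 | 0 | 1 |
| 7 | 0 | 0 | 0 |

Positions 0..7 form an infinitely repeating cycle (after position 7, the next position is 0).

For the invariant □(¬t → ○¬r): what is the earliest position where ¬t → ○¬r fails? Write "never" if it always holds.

never

¬t → ○¬r holds at every position 0..7, and those are all the positions the trace ever visits, so the invariant □(¬t → ○¬r) is never violated.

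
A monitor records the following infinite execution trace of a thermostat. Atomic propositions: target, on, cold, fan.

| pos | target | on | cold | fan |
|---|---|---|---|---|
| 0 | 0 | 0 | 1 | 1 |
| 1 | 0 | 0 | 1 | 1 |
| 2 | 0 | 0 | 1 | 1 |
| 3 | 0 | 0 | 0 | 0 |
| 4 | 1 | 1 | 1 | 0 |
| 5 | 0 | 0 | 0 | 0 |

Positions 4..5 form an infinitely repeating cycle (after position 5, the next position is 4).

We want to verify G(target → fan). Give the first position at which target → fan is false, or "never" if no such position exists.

4

Check target → fan at each position in order: 0 ✓, 1 ✓, 2 ✓, 3 ✓.
At position 4 the labels are {cold, on, target}, so target → fan is false there. This is the first violation.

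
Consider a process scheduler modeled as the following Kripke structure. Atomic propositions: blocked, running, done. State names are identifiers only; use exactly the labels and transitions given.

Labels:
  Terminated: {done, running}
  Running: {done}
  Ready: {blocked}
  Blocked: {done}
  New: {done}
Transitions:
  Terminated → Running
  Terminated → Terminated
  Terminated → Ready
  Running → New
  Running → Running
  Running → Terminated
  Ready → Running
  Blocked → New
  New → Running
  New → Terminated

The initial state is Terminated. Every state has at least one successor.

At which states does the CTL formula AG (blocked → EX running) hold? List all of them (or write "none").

none

States satisfying blocked → EX running: {Terminated, Running, Blocked, New}.
States satisfying AG (blocked → EX running): ∅.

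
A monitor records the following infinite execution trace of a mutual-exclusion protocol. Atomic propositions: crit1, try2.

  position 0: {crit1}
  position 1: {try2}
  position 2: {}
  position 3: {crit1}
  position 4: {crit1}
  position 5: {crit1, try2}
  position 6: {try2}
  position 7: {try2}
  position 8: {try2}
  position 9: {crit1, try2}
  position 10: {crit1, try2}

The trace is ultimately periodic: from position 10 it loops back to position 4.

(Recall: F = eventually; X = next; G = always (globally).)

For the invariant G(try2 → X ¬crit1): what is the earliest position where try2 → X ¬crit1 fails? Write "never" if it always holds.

8

Check try2 → X ¬crit1 at each position in order: 0 ✓, 1 ✓, 2 ✓, 3 ✓, 4 ✓, 5 ✓, 6 ✓, 7 ✓.
At position 8 the labels are {try2} and the next position 9 has {crit1, try2}, so try2 → X ¬crit1 is false there. This is the first violation.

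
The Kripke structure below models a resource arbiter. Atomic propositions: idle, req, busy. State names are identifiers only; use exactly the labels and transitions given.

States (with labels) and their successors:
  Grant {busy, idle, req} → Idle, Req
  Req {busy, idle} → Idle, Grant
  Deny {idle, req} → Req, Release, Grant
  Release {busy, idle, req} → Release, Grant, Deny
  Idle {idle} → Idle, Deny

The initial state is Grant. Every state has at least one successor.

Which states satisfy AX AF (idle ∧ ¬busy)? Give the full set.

{Idle}

States satisfying AF (idle ∧ ¬busy): {Deny, Idle}.
States satisfying AX AF (idle ∧ ¬busy): {Idle}.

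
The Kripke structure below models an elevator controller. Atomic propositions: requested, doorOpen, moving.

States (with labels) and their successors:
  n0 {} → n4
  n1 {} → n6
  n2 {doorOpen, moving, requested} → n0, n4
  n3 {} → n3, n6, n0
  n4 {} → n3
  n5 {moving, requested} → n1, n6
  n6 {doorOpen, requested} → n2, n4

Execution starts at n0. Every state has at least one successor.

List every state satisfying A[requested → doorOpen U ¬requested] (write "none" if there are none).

States satisfying requested → doorOpen: {n0, n1, n2, n3, n4, n6}.
States satisfying ¬requested: {n0, n1, n3, n4}.
States satisfying A[requested → doorOpen U ¬requested]: {n0, n1, n2, n3, n4, n6}.

{n0, n1, n2, n3, n4, n6}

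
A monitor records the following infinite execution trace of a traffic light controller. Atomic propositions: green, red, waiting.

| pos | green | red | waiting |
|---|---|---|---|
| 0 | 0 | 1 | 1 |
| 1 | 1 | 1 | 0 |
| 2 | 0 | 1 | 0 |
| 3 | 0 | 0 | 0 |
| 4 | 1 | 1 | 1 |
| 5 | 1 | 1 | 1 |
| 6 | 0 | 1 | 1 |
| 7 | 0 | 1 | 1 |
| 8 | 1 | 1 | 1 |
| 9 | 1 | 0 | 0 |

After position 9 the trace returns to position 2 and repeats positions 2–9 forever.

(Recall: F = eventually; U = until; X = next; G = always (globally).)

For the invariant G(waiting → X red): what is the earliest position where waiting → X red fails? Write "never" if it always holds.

8

Check waiting → X red at each position in order: 0 ✓, 1 ✓, 2 ✓, 3 ✓, 4 ✓, 5 ✓, 6 ✓, 7 ✓.
At position 8 the labels are {green, red, waiting} and the next position 9 has {green}, so waiting → X red is false there. This is the first violation.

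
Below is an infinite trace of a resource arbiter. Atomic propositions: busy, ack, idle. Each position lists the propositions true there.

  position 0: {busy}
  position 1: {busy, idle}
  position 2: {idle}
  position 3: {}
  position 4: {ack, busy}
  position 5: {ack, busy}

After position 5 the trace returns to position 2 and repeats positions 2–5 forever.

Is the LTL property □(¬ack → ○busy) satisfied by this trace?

Violated

¬ack → ○busy must hold at every position from 0 onward. It fails at position 1, so □(¬ack → ○busy) is false.
Positions where ¬ack holds: 0, 1, 2, 3.
Check ○busy at each: 0→ok, 1→fails, 2→fails, 3→ok.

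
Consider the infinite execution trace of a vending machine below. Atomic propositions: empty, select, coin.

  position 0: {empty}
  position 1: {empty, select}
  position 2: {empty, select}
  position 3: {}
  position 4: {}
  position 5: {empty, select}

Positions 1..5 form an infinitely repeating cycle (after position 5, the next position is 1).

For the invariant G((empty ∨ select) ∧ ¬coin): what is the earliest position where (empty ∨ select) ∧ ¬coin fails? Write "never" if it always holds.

Check (empty ∨ select) ∧ ¬coin at each position in order: 0 ✓, 1 ✓, 2 ✓.
At position 3 the labels are {}, so (empty ∨ select) ∧ ¬coin is false there. This is the first violation.

3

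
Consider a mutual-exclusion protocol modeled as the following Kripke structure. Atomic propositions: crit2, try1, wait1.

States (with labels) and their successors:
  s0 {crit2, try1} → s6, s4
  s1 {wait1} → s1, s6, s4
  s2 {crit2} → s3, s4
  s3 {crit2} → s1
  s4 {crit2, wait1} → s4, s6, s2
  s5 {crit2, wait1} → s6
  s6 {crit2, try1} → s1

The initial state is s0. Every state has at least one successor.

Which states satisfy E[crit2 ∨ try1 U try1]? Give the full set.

{s0, s2, s4, s5, s6}

States satisfying crit2 ∨ try1: {s0, s2, s3, s4, s5, s6}.
States satisfying try1: {s0, s6}.
States satisfying E[crit2 ∨ try1 U try1]: {s0, s2, s4, s5, s6}.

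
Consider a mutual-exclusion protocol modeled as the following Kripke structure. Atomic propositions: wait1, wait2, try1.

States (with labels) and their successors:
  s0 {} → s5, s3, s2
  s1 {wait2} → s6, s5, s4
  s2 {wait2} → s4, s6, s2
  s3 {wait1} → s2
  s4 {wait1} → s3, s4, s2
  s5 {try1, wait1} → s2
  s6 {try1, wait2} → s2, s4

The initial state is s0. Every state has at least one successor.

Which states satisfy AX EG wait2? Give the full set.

{s3, s5}

States satisfying EG wait2: {s1, s2, s6}.
States satisfying AX EG wait2: {s3, s5}.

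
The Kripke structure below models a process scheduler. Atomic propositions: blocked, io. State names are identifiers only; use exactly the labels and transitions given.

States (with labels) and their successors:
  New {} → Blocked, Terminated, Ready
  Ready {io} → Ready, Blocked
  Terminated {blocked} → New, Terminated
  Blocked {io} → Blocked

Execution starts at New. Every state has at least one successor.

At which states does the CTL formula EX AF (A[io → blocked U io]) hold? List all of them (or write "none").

{New, Ready, Blocked}

States satisfying AF (A[io → blocked U io]): {Ready, Blocked}.
States satisfying EX AF (A[io → blocked U io]): {New, Ready, Blocked}.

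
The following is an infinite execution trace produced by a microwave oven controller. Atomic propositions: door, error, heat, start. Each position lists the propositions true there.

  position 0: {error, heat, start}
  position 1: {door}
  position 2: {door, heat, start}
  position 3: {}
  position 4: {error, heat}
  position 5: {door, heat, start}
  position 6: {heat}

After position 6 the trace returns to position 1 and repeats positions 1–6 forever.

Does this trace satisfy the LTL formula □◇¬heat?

Satisfied

◇¬heat holds at every position 0..6, and those are all positions ever visited, so □◇¬heat holds.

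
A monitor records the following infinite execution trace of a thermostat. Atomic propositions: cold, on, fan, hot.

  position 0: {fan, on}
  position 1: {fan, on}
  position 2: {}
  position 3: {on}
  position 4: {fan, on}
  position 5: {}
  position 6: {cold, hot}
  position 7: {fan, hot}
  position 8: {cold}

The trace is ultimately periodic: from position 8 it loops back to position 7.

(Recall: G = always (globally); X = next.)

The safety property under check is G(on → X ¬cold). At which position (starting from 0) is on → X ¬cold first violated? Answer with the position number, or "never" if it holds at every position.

never

on → X ¬cold holds at every position 0..8, and those are all the positions the trace ever visits, so the invariant G(on → X ¬cold) is never violated.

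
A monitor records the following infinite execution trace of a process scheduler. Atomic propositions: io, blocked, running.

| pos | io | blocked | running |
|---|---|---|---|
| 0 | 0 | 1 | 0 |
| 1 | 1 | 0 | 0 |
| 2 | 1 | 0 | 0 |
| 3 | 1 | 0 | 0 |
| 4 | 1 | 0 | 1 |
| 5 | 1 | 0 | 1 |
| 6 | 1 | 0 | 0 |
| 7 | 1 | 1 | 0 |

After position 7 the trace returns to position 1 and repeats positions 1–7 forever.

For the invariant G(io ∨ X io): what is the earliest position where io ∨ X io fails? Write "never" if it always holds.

never

io ∨ X io holds at every position 0..7, and those are all the positions the trace ever visits, so the invariant G(io ∨ X io) is never violated.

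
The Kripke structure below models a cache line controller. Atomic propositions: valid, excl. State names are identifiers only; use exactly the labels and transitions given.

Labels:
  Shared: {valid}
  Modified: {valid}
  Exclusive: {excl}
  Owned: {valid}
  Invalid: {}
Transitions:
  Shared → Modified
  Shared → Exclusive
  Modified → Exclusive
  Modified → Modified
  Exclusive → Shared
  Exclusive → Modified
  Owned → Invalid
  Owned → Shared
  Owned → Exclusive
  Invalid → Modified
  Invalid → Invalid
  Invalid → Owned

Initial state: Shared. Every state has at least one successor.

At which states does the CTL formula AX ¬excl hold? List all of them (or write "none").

States satisfying ¬excl: {Shared, Modified, Owned, Invalid}.
States satisfying AX ¬excl: {Exclusive, Invalid}.

{Exclusive, Invalid}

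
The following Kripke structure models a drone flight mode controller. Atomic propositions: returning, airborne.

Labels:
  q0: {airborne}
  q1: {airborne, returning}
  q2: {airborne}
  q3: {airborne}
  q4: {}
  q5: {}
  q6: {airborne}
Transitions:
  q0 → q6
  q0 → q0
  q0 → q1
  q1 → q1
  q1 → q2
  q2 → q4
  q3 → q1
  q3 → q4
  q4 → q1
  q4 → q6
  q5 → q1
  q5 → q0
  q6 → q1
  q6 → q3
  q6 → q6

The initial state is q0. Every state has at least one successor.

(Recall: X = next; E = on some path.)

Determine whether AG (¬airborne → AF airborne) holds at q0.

Satisfied

States satisfying ¬airborne → AF airborne: {q0, q1, q2, q3, q4, q5, q6}.
States satisfying AG (¬airborne → AF airborne): {q0, q1, q2, q3, q4, q5, q6}.
Every state reachable from q0 satisfies ¬airborne → AF airborne.
q0 ∈ Sat(AG (¬airborne → AF airborne)).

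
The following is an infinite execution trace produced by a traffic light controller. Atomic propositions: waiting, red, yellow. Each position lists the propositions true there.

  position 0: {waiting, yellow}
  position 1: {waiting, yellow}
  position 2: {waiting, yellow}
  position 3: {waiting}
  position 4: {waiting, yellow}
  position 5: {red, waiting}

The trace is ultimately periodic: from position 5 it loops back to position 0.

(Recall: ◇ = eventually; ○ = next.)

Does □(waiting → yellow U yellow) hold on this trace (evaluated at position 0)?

waiting → yellow U yellow must hold at every position from 0 onward. It fails at position 3, so □(waiting → yellow U yellow) is false.
Positions where waiting holds: 0, 1, 2, 3, 4, 5.
Check yellow U yellow at each: 0→ok, 1→ok, 2→ok, 3→fails, 4→ok, 5→fails.

Does not hold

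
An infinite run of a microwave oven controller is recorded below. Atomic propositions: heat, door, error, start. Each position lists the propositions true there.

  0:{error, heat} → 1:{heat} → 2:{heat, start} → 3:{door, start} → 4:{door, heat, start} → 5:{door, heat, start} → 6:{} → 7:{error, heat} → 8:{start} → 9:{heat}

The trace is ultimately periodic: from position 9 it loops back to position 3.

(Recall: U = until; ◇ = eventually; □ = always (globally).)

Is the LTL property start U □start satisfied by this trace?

Walking from position 0: at position 0, □start has not yet held and start fails, so start U □start is false.

Does not hold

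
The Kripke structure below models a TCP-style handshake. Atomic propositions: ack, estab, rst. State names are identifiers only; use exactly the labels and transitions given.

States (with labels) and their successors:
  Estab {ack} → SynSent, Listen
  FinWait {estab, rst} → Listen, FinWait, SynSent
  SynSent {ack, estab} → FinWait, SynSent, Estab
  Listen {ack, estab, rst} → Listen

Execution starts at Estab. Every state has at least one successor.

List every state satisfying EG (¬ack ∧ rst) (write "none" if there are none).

States satisfying ¬ack ∧ rst: {FinWait}.
States satisfying EG (¬ack ∧ rst): {FinWait}.

{FinWait}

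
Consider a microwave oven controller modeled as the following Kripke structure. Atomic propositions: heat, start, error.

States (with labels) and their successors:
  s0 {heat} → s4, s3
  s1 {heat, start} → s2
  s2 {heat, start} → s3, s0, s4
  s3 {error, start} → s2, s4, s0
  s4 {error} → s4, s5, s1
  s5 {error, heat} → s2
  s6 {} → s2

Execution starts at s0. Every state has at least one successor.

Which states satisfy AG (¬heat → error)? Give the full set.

States satisfying ¬heat → error: {s0, s1, s2, s3, s4, s5}.
States satisfying AG (¬heat → error): {s0, s1, s2, s3, s4, s5}.

{s0, s1, s2, s3, s4, s5}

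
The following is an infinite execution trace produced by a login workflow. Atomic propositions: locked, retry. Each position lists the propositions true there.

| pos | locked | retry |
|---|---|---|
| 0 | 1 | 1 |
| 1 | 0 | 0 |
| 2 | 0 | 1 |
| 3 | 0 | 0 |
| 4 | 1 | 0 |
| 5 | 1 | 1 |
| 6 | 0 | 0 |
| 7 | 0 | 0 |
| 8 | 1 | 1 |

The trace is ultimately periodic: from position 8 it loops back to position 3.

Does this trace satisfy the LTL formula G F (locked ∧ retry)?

F (locked ∧ retry) holds at every position 0..8, and those are all positions ever visited, so G F (locked ∧ retry) holds.

Satisfied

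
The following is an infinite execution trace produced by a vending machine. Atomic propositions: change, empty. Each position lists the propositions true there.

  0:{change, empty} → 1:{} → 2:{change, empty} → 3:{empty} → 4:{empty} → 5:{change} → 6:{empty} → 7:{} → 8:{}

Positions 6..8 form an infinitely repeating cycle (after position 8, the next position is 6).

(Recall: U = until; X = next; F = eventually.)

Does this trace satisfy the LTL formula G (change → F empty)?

Yes

change → F empty holds at every position 0..8, and those are all positions ever visited, so G (change → F empty) holds.
Positions where change holds: 0, 2, 5.
Check F empty at each: 0→ok, 2→ok, 5→ok.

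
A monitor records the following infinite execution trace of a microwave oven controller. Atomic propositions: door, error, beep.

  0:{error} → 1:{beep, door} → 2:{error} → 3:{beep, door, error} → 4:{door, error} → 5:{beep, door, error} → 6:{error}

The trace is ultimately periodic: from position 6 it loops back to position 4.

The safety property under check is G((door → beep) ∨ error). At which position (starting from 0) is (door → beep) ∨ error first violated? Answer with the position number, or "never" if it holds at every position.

never

(door → beep) ∨ error holds at every position 0..6, and those are all the positions the trace ever visits, so the invariant G((door → beep) ∨ error) is never violated.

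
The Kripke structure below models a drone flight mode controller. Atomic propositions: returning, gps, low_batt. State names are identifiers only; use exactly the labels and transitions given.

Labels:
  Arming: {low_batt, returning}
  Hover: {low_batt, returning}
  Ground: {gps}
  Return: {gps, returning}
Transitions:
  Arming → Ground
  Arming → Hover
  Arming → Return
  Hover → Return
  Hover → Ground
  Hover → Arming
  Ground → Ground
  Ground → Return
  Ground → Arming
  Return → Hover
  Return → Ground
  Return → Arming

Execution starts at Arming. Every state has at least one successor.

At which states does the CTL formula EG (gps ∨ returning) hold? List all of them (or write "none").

{Arming, Hover, Ground, Return}

States satisfying gps ∨ returning: {Arming, Hover, Ground, Return}.
States satisfying EG (gps ∨ returning): {Arming, Hover, Ground, Return}.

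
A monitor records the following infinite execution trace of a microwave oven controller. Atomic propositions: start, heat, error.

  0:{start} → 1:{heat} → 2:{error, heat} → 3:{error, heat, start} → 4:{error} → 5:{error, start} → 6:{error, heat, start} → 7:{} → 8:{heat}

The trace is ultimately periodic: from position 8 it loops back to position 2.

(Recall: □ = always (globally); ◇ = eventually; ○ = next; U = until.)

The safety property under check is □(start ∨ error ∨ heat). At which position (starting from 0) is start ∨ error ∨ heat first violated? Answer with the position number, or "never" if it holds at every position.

Check start ∨ error ∨ heat at each position in order: 0 ✓, 1 ✓, 2 ✓, 3 ✓, 4 ✓, 5 ✓, 6 ✓.
At position 7 the labels are {}, so start ∨ error ∨ heat is false there. This is the first violation.

7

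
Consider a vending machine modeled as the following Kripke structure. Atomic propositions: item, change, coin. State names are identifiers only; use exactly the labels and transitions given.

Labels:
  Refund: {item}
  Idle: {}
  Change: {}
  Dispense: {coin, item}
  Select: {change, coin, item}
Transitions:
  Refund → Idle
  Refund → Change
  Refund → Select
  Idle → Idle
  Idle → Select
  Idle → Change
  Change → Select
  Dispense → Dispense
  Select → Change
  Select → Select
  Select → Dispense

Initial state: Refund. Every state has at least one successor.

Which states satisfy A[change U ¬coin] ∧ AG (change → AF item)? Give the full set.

{Refund, Idle, Change}

States satisfying change: {Select}.
States satisfying ¬coin: {Refund, Idle, Change}.
States satisfying A[change U ¬coin]: {Refund, Idle, Change}.
States satisfying change → AF item: {Refund, Idle, Change, Dispense, Select}.
States satisfying AG (change → AF item): {Refund, Idle, Change, Dispense, Select}.
States satisfying A[change U ¬coin] ∧ AG (change → AF item): {Refund, Idle, Change}.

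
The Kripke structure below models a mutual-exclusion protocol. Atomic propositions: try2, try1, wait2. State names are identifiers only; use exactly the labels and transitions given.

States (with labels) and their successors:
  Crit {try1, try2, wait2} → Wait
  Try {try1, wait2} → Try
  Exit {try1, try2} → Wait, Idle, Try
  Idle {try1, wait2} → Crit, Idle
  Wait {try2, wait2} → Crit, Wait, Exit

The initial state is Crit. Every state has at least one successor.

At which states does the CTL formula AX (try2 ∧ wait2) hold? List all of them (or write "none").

States satisfying try2 ∧ wait2: {Crit, Wait}.
States satisfying AX (try2 ∧ wait2): {Crit}.

{Crit}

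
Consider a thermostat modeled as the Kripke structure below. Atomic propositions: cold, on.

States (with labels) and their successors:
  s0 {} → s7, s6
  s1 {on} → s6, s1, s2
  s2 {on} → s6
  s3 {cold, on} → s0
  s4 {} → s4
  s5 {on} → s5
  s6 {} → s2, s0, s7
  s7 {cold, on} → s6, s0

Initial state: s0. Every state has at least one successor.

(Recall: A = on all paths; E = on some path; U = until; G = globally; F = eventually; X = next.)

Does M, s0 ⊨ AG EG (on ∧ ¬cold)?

Does not hold

States satisfying EG (on ∧ ¬cold): {s1, s5}.
States satisfying AG EG (on ∧ ¬cold): {s5}.
s0 is reachable from s0 and violates EG (on ∧ ¬cold), so AG fails at s0.
s0 ∉ Sat(AG EG (on ∧ ¬cold)).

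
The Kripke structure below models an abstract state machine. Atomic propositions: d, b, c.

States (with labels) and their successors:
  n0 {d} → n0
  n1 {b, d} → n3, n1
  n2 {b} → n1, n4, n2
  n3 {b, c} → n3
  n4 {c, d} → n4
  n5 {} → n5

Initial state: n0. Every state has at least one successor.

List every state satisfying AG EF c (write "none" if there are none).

{n1, n2, n3, n4}

States satisfying EF c: {n1, n2, n3, n4}.
States satisfying AG EF c: {n1, n2, n3, n4}.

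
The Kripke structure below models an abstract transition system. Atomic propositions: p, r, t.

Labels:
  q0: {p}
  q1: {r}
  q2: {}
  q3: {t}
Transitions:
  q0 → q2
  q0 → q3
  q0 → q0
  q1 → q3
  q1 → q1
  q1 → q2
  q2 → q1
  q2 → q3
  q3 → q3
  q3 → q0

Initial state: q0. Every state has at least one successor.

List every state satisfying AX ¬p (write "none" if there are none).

States satisfying ¬p: {q1, q2, q3}.
States satisfying AX ¬p: {q1, q2}.

{q1, q2}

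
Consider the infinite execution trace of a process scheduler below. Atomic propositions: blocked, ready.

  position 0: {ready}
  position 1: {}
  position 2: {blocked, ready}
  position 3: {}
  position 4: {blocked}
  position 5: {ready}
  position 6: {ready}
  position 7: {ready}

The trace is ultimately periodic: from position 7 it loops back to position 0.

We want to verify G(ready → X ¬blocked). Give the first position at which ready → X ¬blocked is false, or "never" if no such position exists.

never

ready → X ¬blocked holds at every position 0..7, and those are all the positions the trace ever visits, so the invariant G(ready → X ¬blocked) is never violated.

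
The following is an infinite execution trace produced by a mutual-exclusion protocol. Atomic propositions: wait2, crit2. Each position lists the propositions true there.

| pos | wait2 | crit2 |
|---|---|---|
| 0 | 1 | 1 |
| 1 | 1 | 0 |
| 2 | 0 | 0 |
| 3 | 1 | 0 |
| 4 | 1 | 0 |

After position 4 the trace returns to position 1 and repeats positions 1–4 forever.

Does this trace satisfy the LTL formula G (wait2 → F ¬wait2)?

Yes

wait2 → F ¬wait2 holds at every position 0..4, and those are all positions ever visited, so G (wait2 → F ¬wait2) holds.
Positions where wait2 holds: 0, 1, 3, 4.
Check F ¬wait2 at each: 0→ok, 1→ok, 3→ok, 4→ok.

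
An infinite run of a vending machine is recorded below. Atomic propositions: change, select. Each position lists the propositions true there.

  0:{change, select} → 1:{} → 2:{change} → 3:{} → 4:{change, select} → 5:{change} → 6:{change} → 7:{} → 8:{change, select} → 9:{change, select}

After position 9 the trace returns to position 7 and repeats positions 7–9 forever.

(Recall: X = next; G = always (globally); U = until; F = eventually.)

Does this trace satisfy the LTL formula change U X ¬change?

Walking from position 0: X ¬change first holds at position 0, and change holds at every earlier position along the way, so change U X ¬change holds.

Satisfied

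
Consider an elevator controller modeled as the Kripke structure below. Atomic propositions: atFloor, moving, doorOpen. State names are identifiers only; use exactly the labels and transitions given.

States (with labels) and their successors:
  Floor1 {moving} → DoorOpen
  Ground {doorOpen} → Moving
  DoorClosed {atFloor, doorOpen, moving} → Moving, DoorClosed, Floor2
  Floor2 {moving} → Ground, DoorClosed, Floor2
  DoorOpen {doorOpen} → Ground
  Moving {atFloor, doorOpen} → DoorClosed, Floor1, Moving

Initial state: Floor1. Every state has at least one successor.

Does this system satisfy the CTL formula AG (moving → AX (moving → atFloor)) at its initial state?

Does not hold

States satisfying moving → AX (moving → atFloor): {Floor1, Ground, DoorOpen, Moving}.
States satisfying AG (moving → AX (moving → atFloor)): ∅.
DoorClosed is reachable from Floor1 and violates moving → AX (moving → atFloor), so AG fails at Floor1.
Floor1 ∉ Sat(AG (moving → AX (moving → atFloor))).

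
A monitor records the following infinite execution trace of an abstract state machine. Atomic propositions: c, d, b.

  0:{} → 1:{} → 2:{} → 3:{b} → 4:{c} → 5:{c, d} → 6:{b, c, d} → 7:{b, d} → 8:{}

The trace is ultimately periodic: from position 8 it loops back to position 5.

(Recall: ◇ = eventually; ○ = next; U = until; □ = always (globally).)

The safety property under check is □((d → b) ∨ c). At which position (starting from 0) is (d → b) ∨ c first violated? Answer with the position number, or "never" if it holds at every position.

never

(d → b) ∨ c holds at every position 0..8, and those are all the positions the trace ever visits, so the invariant □((d → b) ∨ c) is never violated.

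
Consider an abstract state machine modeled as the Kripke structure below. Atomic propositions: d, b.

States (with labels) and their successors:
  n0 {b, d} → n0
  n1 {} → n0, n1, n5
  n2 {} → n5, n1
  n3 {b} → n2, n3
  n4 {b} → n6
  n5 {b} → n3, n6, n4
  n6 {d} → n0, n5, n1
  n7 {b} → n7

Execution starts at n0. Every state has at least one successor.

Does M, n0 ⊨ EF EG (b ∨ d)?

Yes

States satisfying EG (b ∨ d): {n0, n3, n4, n5, n6, n7}.
States satisfying EF EG (b ∨ d): {n0, n1, n2, n3, n4, n5, n6, n7}.
Some path from n0 reaches a state where EG (b ∨ d) holds.
n0 ∈ Sat(EF EG (b ∨ d)).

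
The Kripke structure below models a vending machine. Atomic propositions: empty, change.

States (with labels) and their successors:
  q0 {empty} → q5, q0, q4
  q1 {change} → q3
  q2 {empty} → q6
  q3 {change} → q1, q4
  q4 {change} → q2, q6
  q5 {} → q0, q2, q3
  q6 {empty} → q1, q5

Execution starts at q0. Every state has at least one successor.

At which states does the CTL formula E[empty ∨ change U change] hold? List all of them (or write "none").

States satisfying empty ∨ change: {q0, q1, q2, q3, q4, q6}.
States satisfying change: {q1, q3, q4}.
States satisfying E[empty ∨ change U change]: {q0, q1, q2, q3, q4, q6}.

{q0, q1, q2, q3, q4, q6}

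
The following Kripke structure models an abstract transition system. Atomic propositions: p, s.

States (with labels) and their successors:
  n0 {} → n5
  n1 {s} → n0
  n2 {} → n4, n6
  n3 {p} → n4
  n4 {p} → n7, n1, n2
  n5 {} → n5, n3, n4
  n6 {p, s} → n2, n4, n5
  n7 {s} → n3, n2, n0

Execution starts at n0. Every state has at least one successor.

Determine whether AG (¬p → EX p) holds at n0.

No

States satisfying ¬p → EX p: {n2, n3, n4, n5, n6, n7}.
States satisfying AG (¬p → EX p): ∅.
n0 is reachable from n0 and violates ¬p → EX p, so AG fails at n0.
n0 ∉ Sat(AG (¬p → EX p)).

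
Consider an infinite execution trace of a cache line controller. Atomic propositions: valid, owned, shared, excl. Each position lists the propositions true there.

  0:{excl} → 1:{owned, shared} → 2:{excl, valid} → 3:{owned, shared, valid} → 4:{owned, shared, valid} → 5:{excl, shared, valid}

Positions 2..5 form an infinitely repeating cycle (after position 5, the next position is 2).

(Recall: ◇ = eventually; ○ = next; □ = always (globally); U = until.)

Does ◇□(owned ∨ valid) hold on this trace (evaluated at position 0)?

□(owned ∨ valid) holds at position 1, which is reachable from 0, so ◇□(owned ∨ valid) holds.

Holds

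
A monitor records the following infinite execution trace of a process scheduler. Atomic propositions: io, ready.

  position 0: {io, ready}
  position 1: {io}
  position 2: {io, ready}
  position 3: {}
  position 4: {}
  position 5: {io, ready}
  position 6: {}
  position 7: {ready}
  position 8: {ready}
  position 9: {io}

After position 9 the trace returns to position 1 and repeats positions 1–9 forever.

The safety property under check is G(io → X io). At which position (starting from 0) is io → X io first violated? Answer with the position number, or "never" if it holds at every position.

Check io → X io at each position in order: 0 ✓, 1 ✓.
At position 2 the labels are {io, ready} and the next position 3 has {}, so io → X io is false there. This is the first violation.

2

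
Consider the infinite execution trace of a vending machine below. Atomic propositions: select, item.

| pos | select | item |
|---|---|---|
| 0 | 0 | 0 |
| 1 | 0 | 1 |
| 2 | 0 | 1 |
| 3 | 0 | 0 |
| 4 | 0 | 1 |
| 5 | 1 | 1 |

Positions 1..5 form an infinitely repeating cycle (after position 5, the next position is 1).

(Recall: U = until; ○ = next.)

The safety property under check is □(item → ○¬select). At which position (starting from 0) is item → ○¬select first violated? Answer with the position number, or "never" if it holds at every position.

Check item → ○¬select at each position in order: 0 ✓, 1 ✓, 2 ✓, 3 ✓.
At position 4 the labels are {item} and the next position 5 has {item, select}, so item → ○¬select is false there. This is the first violation.

4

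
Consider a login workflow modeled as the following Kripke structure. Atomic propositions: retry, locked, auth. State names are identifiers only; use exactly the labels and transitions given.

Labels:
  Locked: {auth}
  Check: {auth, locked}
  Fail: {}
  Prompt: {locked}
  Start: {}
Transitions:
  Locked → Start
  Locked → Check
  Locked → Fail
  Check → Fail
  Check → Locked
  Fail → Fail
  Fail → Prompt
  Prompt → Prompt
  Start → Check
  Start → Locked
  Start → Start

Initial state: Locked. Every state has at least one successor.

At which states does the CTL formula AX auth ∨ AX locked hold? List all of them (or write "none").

States satisfying auth: {Locked, Check}.
States satisfying AX auth: ∅.
States satisfying locked: {Check, Prompt}.
States satisfying AX locked: {Prompt}.
States satisfying AX auth ∨ AX locked: {Prompt}.

{Prompt}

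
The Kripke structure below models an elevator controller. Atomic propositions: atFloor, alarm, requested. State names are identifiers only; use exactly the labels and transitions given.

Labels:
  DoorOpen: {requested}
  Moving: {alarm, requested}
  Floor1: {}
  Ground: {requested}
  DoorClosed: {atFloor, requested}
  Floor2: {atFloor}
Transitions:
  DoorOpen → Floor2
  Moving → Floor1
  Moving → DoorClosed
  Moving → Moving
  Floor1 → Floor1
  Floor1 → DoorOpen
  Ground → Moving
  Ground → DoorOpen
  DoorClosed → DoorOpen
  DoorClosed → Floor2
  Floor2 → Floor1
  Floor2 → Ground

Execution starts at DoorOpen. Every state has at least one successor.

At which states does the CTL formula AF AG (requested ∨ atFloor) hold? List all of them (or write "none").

States satisfying AG (requested ∨ atFloor): ∅.
States satisfying AF AG (requested ∨ atFloor): ∅.

none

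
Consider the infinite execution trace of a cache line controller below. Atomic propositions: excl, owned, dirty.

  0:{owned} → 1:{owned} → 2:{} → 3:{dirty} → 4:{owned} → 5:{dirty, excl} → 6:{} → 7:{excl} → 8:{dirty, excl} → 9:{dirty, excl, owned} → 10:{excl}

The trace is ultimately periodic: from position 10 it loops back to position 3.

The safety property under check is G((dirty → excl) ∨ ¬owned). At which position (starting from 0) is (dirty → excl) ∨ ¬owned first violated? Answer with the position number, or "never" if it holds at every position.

(dirty → excl) ∨ ¬owned holds at every position 0..10, and those are all the positions the trace ever visits, so the invariant G((dirty → excl) ∨ ¬owned) is never violated.

never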